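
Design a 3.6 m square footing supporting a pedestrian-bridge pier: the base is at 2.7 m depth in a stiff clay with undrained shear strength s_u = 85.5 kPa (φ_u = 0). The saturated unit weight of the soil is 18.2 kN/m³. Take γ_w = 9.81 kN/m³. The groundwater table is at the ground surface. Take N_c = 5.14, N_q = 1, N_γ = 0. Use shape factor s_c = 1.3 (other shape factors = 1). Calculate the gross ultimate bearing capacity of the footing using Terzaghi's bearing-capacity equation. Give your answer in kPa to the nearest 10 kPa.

With the water table at the surface the whole profile is submerged: γ' = 18.2 − 9.81 = 8.39 kN/m³, so q = γ'·D_f = 22.653 kPa.
q_ult = c·N_c·s_c + q·N_q
     = 85.5 × 5.14 × 1.3 + 22.653 × 1
     = 571.31 + 22.653 = 593.96 kPa.

q_ult ≈ 590 kPa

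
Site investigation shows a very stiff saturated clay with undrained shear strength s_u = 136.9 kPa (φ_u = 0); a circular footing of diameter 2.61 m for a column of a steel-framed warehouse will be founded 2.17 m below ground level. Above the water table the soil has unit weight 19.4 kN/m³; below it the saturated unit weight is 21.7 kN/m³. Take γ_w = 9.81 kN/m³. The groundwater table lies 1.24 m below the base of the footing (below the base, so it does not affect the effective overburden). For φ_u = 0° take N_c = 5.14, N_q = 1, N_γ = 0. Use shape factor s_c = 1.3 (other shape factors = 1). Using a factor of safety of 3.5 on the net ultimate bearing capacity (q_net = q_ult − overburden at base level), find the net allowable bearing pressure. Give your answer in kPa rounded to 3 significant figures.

Effective surcharge at the founding depth q = γ·D_f = 19.4 × 2.17 = 42.098 kPa.
q_ult = c·N_c·s_c + q·N_q
     = 136.9 × 5.14 × 1.3 + 42.098 × 1
     = 914.77 + 42.098 = 956.86 kPa.
q_net = 956.86 − 42.098 = 914.77 kPa.
q_all(net) = 914.77 / 3.5 = 261.36 kPa.

q_all(net) ≈ 261 kPa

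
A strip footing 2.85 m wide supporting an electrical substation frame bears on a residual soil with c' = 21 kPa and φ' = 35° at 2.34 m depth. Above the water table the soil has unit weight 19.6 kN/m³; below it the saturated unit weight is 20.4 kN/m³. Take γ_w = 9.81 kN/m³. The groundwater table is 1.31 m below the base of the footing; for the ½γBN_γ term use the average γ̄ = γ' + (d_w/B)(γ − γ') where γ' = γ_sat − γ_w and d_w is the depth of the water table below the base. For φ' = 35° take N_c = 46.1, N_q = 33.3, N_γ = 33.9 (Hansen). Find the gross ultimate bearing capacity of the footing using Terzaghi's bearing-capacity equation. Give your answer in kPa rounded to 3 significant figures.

q_ult ≈ 3210 kPa

Effective surcharge at the founding depth q = γ·D_f = 19.6 × 2.34 = 45.864 kPa.
With d_w = 1.31 m < B, γ̄ = 10.59 + (1.31/2.85) × (19.6 − 10.59) = 14.731 kN/m³.
q_ult = c·N_c + q·N_q + 0.5·γ·B·N_γ
     = 21 × 46.1 + 45.864 × 33.3 + 0.5 × 14.731 × 2.85 × 33.9
     = 968.1 + 1527.3 + 711.64 = 3207 kPa.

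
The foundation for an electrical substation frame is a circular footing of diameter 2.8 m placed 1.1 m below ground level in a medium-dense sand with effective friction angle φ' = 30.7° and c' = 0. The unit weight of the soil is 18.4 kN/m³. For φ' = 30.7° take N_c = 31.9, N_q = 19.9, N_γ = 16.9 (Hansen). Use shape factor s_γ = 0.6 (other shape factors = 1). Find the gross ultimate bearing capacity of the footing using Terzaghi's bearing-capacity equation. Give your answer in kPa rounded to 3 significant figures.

q_ult ≈ 664 kPa

Effective surcharge at the founding depth q = γ·D_f = 18.4 × 1.1 = 20.24 kPa.
q_ult = q·N_q + 0.5·γ·B·N_γ·s_γ
     = 20.24 × 19.9 + 0.5 × 18.4 × 2.8 × 16.9 × 0.6
     = 402.78 + 261.21 = 663.98 kPa.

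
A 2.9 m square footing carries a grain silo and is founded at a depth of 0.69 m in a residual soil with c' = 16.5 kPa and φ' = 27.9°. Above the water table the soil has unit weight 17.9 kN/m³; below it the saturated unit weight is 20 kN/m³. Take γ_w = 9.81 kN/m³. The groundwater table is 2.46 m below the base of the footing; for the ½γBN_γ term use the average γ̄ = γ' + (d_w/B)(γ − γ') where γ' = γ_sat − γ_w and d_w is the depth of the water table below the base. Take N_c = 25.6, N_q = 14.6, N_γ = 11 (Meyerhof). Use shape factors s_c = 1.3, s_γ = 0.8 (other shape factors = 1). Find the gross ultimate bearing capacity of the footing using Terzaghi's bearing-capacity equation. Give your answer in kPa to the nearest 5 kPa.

Effective surcharge at the founding depth q = γ·D_f = 17.9 × 0.69 = 12.351 kPa.
With d_w = 2.46 m < B, γ̄ = 10.19 + (2.46/2.9) × (17.9 − 10.19) = 16.73 kN/m³.
q_ult = c·N_c·s_c + q·N_q + 0.5·γ·B·N_γ·s_γ
     = 16.5 × 25.6 × 1.3 + 12.351 × 14.6 + 0.5 × 16.73 × 2.9 × 11 × 0.8
     = 549.12 + 180.32 + 213.48 = 942.92 kPa.

q_ult ≈ 945 kPa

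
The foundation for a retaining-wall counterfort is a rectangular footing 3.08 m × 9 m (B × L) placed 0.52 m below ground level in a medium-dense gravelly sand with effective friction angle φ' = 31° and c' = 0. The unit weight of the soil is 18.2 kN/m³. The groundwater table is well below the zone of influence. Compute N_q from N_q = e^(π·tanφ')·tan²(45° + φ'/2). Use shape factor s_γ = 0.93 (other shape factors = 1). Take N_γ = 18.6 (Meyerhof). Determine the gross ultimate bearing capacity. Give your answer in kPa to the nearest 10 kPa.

tan31° = 0.6009, so N_q = e^(π×0.6009)·tan²(60.5°) = 6.604 × 3.124 = 20.63.
q = γ·D_f = 18.2 × 0.52 = 9.464 kPa.
q·N_q = 9.464 × 20.631 = 195.25 kPa
0.5·γ·B·N_γ·s_γ = 0.5 × 18.2 × 3.08 × 18.6 × 0.93 = 484.83 kPa
q_ult = 195.25 + 484.83 = 680.08 kPa.

q_ult ≈ 680 kPa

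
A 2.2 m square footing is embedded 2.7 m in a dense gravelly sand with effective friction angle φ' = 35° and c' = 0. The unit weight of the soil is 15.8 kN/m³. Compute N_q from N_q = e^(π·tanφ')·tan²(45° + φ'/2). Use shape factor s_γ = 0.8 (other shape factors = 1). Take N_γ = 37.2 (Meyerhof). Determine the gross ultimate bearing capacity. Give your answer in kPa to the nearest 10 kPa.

tan35° = 0.7002, so N_q = e^(π×0.7002)·tan²(62.5°) = 9.023 × 3.69 = 33.3.
Overburden at base level: q = 15.8 × 2.7 = 42.66 kPa.
Surcharge term q·N_q = 42.66 × 33.296 = 1420.4 kPa; self-weight term 0.5·γ·B·N_γ·s_γ = 0.5 × 15.8 × 2.2 × 37.2 × 0.8 = 517.23 kPa.
q_ult = 1420.4 + 517.23 = 1937.6 kPa.

q_ult ≈ 1940 kPa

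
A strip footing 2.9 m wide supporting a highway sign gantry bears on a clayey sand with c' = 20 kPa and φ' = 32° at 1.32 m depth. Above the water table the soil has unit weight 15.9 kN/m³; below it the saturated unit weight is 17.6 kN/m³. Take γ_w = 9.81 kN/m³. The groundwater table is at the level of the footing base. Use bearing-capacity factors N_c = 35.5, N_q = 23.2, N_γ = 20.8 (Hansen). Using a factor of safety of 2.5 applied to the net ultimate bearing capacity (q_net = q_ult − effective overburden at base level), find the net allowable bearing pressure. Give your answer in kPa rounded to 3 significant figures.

q = γ·D_f = 15.9 × 1.32 = 20.988 kPa.
For the ½γBN_γ term take γ' = 17.6 − 9.81 = 7.79 kN/m³ (soil below base is submerged).
c·N_c = 20 × 35.5 = 710 kPa
q·N_q = 20.988 × 23.2 = 486.92 kPa
0.5·γ·B·N_γ = 0.5 × 7.79 × 2.9 × 20.8 = 234.95 kPa
q_ult = 710 + 486.92 + 234.95 = 1431.9 kPa.
Net ultimate: q_net = 1431.9 − 20.988 = 1410.9 kPa.
q_all(net) = 1410.9 / 2.5 = 564.35 kPa.

q_all(net) ≈ 564 kPa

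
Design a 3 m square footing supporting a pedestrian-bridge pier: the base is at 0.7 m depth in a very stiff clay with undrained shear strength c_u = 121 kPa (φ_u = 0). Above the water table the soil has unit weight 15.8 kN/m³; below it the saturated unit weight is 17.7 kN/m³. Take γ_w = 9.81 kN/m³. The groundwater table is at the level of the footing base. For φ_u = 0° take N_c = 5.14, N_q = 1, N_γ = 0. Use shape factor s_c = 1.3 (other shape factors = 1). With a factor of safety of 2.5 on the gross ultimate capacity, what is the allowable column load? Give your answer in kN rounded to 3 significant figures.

Effective surcharge at the founding depth q = γ·D_f = 15.8 × 0.7 = 11.06 kPa.
q_ult = c·N_c·s_c + q·N_q
     = 121 × 5.14 × 1.3 + 11.06 × 1
     = 808.52 + 11.06 = 819.58 kPa.
Gross allowable pressure q_all = 819.58 / 2.5 = 327.83 kPa.
Footing area = 9 m², so allowable column load = 327.83 × 9 = 2950.5 kN.

P_all ≈ 2950 kN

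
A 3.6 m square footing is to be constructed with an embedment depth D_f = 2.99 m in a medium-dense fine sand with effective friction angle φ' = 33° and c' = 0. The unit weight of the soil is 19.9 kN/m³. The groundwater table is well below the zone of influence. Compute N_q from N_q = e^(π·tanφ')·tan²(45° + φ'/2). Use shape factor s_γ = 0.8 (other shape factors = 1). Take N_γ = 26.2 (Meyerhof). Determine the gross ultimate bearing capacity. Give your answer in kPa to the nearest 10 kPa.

tan33° = 0.6494, so N_q = e^(π×0.6494)·tan²(61.5°) = 7.692 × 3.392 = 26.09.
q = γ·D_f = 19.9 × 2.99 = 59.501 kPa.
q·N_q = 59.501 × 26.092 = 1552.5 kPa
0.5·γ·B·N_γ·s_γ = 0.5 × 19.9 × 3.6 × 26.2 × 0.8 = 750.79 kPa
q_ult = 1552.5 + 750.79 = 2303.3 kPa.

q_ult ≈ 2300 kPa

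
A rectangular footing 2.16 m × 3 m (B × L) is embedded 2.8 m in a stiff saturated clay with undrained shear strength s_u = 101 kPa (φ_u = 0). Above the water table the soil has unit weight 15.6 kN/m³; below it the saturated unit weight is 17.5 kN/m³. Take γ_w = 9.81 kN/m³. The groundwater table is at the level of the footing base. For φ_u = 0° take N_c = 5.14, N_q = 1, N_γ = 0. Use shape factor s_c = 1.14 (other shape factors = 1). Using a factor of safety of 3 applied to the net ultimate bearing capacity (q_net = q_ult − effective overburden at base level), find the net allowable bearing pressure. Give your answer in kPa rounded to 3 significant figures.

q_all(net) ≈ 197 kPa

Effective surcharge at the founding depth q = γ·D_f = 15.6 × 2.8 = 43.68 kPa.
q_ult = c·N_c·s_c + q·N_q
     = 101 × 5.14 × 1.14 + 43.68 × 1
     = 591.82 + 43.68 = 635.5 kPa.
Net ultimate: q_net = 635.5 − 43.68 = 591.82 kPa.
q_all(net) = 591.82 / 3 = 197.27 kPa.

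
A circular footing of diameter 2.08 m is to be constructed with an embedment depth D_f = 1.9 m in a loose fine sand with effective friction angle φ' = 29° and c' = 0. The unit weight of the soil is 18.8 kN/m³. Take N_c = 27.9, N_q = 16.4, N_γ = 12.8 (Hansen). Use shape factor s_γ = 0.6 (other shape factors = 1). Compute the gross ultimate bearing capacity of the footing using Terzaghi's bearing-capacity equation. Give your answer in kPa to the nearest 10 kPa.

q_ult ≈ 740 kPa

q = γ·D_f = 18.8 × 1.9 = 35.72 kPa.
q·N_q = 35.72 × 16.4 = 585.81 kPa
0.5·γ·B·N_γ·s_γ = 0.5 × 18.8 × 2.08 × 12.8 × 0.6 = 150.16 kPa
q_ult = 585.81 + 150.16 = 735.97 kPa.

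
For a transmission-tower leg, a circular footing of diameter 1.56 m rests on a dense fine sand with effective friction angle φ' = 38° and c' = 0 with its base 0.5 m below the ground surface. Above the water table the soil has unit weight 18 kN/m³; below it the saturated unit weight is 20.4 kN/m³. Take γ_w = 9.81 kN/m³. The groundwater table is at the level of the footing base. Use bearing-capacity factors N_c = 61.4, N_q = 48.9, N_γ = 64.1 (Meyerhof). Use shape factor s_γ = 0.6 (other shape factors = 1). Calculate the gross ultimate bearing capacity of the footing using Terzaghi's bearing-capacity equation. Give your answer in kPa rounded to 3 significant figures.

q_ult ≈ 758 kPa

Overburden at base level: q = 18 × 0.5 = 9 kPa.
Below the base the soil is submerged, so the ½γBN_γ term uses γ' = 20.4 − 9.81 = 10.59 kN/m³.
Surcharge term q·N_q = 9 × 48.9 = 440.1 kPa; self-weight term 0.5·γ·B·N_γ·s_γ = 0.5 × 10.59 × 1.56 × 64.1 × 0.6 = 317.69 kPa.
q_ult = 440.1 + 317.69 = 757.79 kPa.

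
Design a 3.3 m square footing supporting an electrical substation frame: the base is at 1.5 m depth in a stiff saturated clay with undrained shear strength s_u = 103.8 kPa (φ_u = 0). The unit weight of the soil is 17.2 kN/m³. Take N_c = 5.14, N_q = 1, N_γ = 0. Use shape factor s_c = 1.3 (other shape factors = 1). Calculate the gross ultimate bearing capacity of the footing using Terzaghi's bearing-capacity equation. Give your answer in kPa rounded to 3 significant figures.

Effective surcharge at the founding depth q = γ·D_f = 17.2 × 1.5 = 25.8 kPa.
q_ult = c·N_c·s_c + q·N_q
     = 103.8 × 5.14 × 1.3 + 25.8 × 1
     = 693.59 + 25.8 = 719.39 kPa.

q_ult ≈ 719 kPa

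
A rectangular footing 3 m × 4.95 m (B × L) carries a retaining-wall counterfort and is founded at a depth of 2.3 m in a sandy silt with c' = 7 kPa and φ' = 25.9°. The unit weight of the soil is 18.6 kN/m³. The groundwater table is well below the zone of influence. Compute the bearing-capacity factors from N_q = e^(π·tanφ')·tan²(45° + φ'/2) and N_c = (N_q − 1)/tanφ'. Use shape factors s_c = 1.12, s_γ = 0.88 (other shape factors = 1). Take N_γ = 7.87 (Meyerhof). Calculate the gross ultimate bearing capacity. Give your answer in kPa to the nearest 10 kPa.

tan25.9° = 0.4856, so N_q = e^(π×0.4856)·tan²(57.95°) = 4.597 × 2.551 = 11.73.
N_c = (11.73 − 1)/tan25.9° = 22.09.
Overburden at base level: q = 18.6 × 2.3 = 42.78 kPa.
Cohesion term c·N_c·s_c = 7 × 22.094 × 1.12 = 173.22 kPa; surcharge term q·N_q = 42.78 × 11.728 = 501.74 kPa; self-weight term 0.5·γ·B·N_γ·s_γ = 0.5 × 18.6 × 3 × 7.87 × 0.88 = 193.22 kPa.
q_ult = 173.22 + 501.74 + 193.22 = 868.19 kPa.

q_ult ≈ 870 kPa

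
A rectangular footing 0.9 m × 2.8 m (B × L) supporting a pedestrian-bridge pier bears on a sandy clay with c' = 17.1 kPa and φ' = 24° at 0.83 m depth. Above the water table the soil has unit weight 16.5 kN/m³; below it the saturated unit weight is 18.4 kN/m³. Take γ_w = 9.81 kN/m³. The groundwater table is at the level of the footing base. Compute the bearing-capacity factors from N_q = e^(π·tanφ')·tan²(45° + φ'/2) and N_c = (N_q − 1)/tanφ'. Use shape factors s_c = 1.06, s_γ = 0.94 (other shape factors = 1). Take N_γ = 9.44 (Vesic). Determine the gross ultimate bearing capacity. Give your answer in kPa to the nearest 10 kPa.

q_ult ≈ 520 kPa

tan24° = 0.4452, so N_q = e^(π×0.4452)·tan²(57°) = 4.05 × 2.371 = 9.6.
N_c = (9.6 − 1)/tan24° = 19.32.
Effective surcharge at the founding depth q = γ·D_f = 16.5 × 0.83 = 13.695 kPa.
The water table coincides with the base, so in the self-weight term γ → γ' = 8.59 kN/m³.
q_ult = c·N_c·s_c + q·N_q + 0.5·γ·B·N_γ·s_γ
     = 17.1 × 19.324 × 1.06 + 13.695 × 9.6034 + 0.5 × 8.59 × 0.9 × 9.44 × 0.94
     = 350.26 + 131.52 + 34.301 = 516.08 kPa.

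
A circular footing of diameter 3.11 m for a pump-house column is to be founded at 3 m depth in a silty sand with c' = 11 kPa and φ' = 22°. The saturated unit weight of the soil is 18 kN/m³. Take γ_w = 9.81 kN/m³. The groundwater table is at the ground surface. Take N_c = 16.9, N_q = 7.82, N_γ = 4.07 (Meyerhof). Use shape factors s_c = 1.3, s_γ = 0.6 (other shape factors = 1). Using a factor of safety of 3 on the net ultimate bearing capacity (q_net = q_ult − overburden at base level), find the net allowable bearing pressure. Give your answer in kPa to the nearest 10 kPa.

q_all(net) ≈ 150 kPa

γ' = 18 − 9.81 = 8.19 kN/m³ (submerged throughout). q = 8.19 × 3 = 24.57 kPa; the same γ' applies in the ½γBN_γ term.
c·N_c·s_c = 11 × 16.9 × 1.3 = 241.67 kPa
q·N_q = 24.57 × 7.82 = 192.14 kPa
0.5·γ·B·N_γ·s_γ = 0.5 × 8.19 × 3.11 × 4.07 × 0.6 = 31.1 kPa
q_ult = 241.67 + 192.14 + 31.1 = 464.91 kPa.
q_net = 464.91 − 24.57 = 440.34 kPa.
q_all(net) = 440.34 / 3 = 146.78 kPa.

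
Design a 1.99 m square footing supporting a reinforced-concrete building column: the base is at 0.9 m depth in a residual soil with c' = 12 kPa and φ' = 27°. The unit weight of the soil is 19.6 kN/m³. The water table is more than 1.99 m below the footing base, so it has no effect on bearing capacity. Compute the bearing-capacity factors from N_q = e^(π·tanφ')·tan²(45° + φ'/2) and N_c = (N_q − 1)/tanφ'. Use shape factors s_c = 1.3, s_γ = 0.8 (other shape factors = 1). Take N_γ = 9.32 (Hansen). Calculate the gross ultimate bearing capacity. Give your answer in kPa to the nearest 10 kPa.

tan27° = 0.5095, so N_q = e^(π×0.5095)·tan²(58.5°) = 4.957 × 2.663 = 13.2.
N_c = (13.2 − 1)/tan27° = 23.94.
Effective surcharge at the founding depth q = γ·D_f = 19.6 × 0.9 = 17.64 kPa.
q_ult = c·N_c·s_c + q·N_q + 0.5·γ·B·N_γ·s_γ
     = 12 × 23.942 × 1.3 + 17.64 × 13.199 + 0.5 × 19.6 × 1.99 × 9.32 × 0.8
     = 373.5 + 232.83 + 145.41 = 751.74 kPa.

q_ult ≈ 750 kPa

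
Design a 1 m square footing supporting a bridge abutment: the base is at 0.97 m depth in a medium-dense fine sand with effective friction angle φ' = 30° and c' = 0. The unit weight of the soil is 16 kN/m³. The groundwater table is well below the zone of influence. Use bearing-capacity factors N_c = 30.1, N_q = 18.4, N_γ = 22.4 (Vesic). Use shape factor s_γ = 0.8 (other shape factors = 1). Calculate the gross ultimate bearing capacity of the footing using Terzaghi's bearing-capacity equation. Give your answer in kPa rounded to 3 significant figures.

Overburden at base level: q = 16 × 0.97 = 15.52 kPa.
Surcharge term q·N_q = 15.52 × 18.4 = 285.57 kPa; self-weight term 0.5·γ·B·N_γ·s_γ = 0.5 × 16 × 1 × 22.4 × 0.8 = 143.36 kPa.
q_ult = 285.57 + 143.36 = 428.93 kPa.

q_ult ≈ 429 kPa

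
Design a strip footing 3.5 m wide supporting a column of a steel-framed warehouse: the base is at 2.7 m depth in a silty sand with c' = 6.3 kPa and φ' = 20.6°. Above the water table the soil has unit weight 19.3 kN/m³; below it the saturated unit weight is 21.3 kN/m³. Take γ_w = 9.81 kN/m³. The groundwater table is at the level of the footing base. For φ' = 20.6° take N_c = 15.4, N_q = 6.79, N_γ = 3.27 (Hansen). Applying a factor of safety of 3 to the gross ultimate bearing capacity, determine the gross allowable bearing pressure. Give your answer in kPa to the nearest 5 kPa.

q_all ≈ 170 kPa

Effective surcharge at the founding depth q = γ·D_f = 19.3 × 2.7 = 52.11 kPa.
The water table coincides with the base, so in the self-weight term γ → γ' = 11.49 kN/m³.
q_ult = c·N_c + q·N_q + 0.5·γ·B·N_γ
     = 6.3 × 15.4 + 52.11 × 6.79 + 0.5 × 11.49 × 3.5 × 3.27
     = 97.02 + 353.83 + 65.752 = 516.6 kPa.
q_all = q_ult / FS = 516.6 / 3 = 172.2 kPa.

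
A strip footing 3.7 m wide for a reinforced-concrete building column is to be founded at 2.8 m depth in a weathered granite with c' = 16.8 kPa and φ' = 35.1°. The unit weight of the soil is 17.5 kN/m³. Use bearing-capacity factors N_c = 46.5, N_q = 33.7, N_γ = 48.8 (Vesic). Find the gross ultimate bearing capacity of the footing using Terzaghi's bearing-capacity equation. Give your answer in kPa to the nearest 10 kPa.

q_ult ≈ 4010 kPa

Effective surcharge at the founding depth q = γ·D_f = 17.5 × 2.8 = 49 kPa.
q_ult = c·N_c + q·N_q + 0.5·γ·B·N_γ
     = 16.8 × 46.5 + 49 × 33.7 + 0.5 × 17.5 × 3.7 × 48.8
     = 781.2 + 1651.3 + 1579.9 = 4012.4 kPa.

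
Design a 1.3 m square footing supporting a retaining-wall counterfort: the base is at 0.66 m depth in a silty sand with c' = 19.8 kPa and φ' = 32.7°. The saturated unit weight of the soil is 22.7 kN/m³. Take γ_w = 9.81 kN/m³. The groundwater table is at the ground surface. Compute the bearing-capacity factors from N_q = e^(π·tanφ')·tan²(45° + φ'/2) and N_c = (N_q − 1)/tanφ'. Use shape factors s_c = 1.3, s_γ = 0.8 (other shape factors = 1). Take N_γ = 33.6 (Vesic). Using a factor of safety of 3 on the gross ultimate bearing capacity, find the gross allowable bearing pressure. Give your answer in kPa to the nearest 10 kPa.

N_q = e^(π·tan32.7°)·tan²(61.35°) = 25.18; N_c = (N_q − 1)/tanφ' = 37.66.
γ' = 22.7 − 9.81 = 12.89 kN/m³ (submerged throughout). q = 12.89 × 0.66 = 8.5074 kPa; the same γ' applies in the ½γBN_γ term.
c·N_c·s_c = 19.8 × 37.657 × 1.3 = 969.28 kPa
q·N_q = 8.5074 × 25.175 = 214.17 kPa
0.5·γ·B·N_γ·s_γ = 0.5 × 12.89 × 1.3 × 33.6 × 0.8 = 225.21 kPa
q_ult = 969.28 + 214.17 + 225.21 = 1408.7 kPa.
q_all = 1408.7 / 3 = 469.56 kPa.

q_all ≈ 470 kPa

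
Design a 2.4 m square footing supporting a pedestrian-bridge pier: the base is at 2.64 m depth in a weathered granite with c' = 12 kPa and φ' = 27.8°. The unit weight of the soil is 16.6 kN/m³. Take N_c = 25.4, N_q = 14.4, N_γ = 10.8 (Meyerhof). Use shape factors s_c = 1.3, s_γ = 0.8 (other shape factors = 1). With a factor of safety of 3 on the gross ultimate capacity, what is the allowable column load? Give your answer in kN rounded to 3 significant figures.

Effective surcharge at the founding depth q = γ·D_f = 16.6 × 2.64 = 43.824 kPa.
q_ult = c·N_c·s_c + q·N_q + 0.5·γ·B·N_γ·s_γ
     = 12 × 25.4 × 1.3 + 43.824 × 14.4 + 0.5 × 16.6 × 2.4 × 10.8 × 0.8
     = 396.24 + 631.07 + 172.11 = 1199.4 kPa.
Gross allowable pressure q_all = 1199.4 / 3 = 399.8 kPa.
Footing area = 5.76 m², so allowable column load = 399.8 × 5.76 = 2302.9 kN.

P_all ≈ 2300 kN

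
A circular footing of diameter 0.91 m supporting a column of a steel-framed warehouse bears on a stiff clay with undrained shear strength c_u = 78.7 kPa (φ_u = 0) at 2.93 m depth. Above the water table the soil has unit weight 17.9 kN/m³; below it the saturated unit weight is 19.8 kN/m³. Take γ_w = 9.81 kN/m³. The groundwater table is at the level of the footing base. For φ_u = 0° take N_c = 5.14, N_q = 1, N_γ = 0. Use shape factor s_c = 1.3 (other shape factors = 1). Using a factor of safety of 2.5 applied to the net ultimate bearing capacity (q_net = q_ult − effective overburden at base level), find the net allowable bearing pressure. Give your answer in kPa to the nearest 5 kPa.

Overburden at base level: q = 17.9 × 2.93 = 52.447 kPa.
Cohesion term c·N_c·s_c = 78.7 × 5.14 × 1.3 = 525.87 kPa; surcharge term q·N_q = 52.447 × 1 = 52.447 kPa.
q_ult = 525.87 + 52.447 = 578.32 kPa.
Net ultimate: q_net = 578.32 − 52.447 = 525.87 kPa.
q_all(net) = 525.87 / 2.5 = 210.35 kPa.

q_all(net) ≈ 210 kPa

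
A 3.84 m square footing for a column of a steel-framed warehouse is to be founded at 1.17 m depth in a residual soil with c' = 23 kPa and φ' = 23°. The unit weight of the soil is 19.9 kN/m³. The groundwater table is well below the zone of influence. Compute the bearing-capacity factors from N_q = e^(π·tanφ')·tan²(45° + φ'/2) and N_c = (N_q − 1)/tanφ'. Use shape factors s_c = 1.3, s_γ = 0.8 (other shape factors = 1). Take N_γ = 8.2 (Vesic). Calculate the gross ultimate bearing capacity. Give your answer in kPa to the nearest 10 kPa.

q_ult ≈ 990 kPa

tan23° = 0.4245, so N_q = e^(π×0.4245)·tan²(56.5°) = 3.794 × 2.283 = 8.66.
N_c = (8.66 − 1)/tan23° = 18.05.
Overburden at base level: q = 19.9 × 1.17 = 23.283 kPa.
Cohesion term c·N_c·s_c = 23 × 18.049 × 1.3 = 539.65 kPa; surcharge term q·N_q = 23.283 × 8.6612 = 201.66 kPa; self-weight term 0.5·γ·B·N_γ·s_γ = 0.5 × 19.9 × 3.84 × 8.2 × 0.8 = 250.64 kPa.
q_ult = 539.65 + 201.66 + 250.64 = 991.96 kPa.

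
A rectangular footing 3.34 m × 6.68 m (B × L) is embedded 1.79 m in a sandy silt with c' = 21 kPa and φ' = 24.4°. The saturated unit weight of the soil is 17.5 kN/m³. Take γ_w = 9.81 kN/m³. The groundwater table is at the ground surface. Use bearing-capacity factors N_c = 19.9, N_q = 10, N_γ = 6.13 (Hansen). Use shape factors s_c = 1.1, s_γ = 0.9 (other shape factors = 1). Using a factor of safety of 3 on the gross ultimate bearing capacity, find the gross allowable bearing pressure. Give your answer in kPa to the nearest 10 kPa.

q_all ≈ 220 kPa

Water table at ground surface, so effective unit weight γ' = 17.5 − 9.81 = 7.69 kN/m³ is used throughout; overburden q = 7.69 × 1.79 = 13.765 kPa; the same γ' applies in the ½γBN_γ term.
Cohesion term c·N_c·s_c = 21 × 19.9 × 1.1 = 459.69 kPa; surcharge term q·N_q = 13.765 × 10 = 137.65 kPa; self-weight term 0.5·γ·B·N_γ·s_γ = 0.5 × 7.69 × 3.34 × 6.13 × 0.9 = 70.851 kPa.
q_ult = 459.69 + 137.65 + 70.851 = 668.19 kPa.
q_all = 668.19 / 3 = 222.73 kPa.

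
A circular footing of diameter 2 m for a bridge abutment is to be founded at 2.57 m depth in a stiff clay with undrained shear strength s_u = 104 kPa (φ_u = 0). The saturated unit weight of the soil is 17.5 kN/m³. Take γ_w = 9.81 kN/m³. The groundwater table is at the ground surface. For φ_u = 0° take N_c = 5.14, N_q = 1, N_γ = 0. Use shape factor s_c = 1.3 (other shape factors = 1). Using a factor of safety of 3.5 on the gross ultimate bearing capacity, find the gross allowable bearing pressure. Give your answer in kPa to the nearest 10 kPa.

q_all ≈ 200 kPa

With the water table at the surface the whole profile is submerged: γ' = 17.5 − 9.81 = 7.69 kN/m³, so q = γ'·D_f = 19.763 kPa.
q_ult = c·N_c·s_c + q·N_q
     = 104 × 5.14 × 1.3 + 19.763 × 1
     = 694.93 + 19.763 = 714.69 kPa.
q_all = 714.69 / 3.5 = 204.2 kPa.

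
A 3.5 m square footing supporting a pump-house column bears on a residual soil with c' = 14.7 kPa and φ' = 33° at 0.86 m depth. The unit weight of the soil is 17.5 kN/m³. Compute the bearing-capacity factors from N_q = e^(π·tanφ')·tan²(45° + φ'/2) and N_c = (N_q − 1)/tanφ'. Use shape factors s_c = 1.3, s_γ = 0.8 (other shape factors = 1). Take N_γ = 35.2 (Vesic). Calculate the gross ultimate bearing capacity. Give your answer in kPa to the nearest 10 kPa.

tan33° = 0.6494, so N_q = e^(π×0.6494)·tan²(61.5°) = 7.692 × 3.392 = 26.09.
N_c = (26.09 − 1)/tan33° = 38.64.
Overburden at base level: q = 17.5 × 0.86 = 15.05 kPa.
Cohesion term c·N_c·s_c = 14.7 × 38.638 × 1.3 = 738.38 kPa; surcharge term q·N_q = 15.05 × 26.092 = 392.68 kPa; self-weight term 0.5·γ·B·N_γ·s_γ = 0.5 × 17.5 × 3.5 × 35.2 × 0.8 = 862.4 kPa.
q_ult = 738.38 + 392.68 + 862.4 = 1993.5 kPa.

q_ult ≈ 1990 kPa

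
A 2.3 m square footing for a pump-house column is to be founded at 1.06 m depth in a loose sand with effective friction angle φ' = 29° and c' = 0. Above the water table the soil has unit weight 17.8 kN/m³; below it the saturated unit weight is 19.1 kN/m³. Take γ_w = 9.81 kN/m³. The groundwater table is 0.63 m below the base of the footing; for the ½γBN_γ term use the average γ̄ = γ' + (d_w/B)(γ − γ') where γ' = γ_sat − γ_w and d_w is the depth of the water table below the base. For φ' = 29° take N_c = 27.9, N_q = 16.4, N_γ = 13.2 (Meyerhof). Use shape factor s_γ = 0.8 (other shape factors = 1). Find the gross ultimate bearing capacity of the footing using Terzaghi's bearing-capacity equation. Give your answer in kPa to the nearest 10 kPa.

q_ult ≈ 450 kPa

q = γ·D_f = 17.8 × 1.06 = 18.868 kPa.
γ' = 9.29 kN/m³; averaging over the depth B below the base, γ̄ = γ' + (d_w/B)(γ − γ') = 11.621 kN/m³.
q·N_q = 18.868 × 16.4 = 309.44 kPa
0.5·γ·B·N_γ·s_γ = 0.5 × 11.621 × 2.3 × 13.2 × 0.8 = 141.13 kPa
q_ult = 309.44 + 141.13 = 450.56 kPa.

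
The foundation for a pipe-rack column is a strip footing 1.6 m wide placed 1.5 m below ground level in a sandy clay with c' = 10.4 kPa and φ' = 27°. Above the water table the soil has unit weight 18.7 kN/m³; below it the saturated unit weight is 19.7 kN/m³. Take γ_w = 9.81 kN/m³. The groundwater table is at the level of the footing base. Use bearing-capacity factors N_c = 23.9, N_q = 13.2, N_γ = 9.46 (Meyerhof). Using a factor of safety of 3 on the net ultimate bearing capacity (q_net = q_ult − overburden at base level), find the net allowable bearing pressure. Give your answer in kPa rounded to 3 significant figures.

q_all(net) ≈ 222 kPa

q = γ·D_f = 18.7 × 1.5 = 28.05 kPa.
For the ½γBN_γ term take γ' = 19.7 − 9.81 = 9.89 kN/m³ (soil below base is submerged).
c·N_c = 10.4 × 23.9 = 248.56 kPa
q·N_q = 28.05 × 13.2 = 370.26 kPa
0.5·γ·B·N_γ = 0.5 × 9.89 × 1.6 × 9.46 = 74.848 kPa
q_ult = 248.56 + 370.26 + 74.848 = 693.67 kPa.
q_net = 693.67 − 28.05 = 665.62 kPa.
q_all(net) = 665.62 / 3 = 221.87 kPa.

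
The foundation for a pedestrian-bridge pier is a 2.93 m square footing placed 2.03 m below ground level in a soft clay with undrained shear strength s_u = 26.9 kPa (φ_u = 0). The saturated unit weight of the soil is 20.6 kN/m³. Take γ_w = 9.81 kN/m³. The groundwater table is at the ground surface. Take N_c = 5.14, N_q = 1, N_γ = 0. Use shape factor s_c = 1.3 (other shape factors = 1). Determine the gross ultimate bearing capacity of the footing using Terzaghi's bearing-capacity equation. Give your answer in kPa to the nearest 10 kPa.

Water table at ground surface, so effective unit weight γ' = 20.6 − 9.81 = 10.79 kN/m³ is used throughout; overburden q = 10.79 × 2.03 = 21.904 kPa.
Cohesion term c·N_c·s_c = 26.9 × 5.14 × 1.3 = 179.75 kPa; surcharge term q·N_q = 21.904 × 1 = 21.904 kPa.
q_ult = 179.75 + 21.904 = 201.65 kPa.

q_ult ≈ 200 kPa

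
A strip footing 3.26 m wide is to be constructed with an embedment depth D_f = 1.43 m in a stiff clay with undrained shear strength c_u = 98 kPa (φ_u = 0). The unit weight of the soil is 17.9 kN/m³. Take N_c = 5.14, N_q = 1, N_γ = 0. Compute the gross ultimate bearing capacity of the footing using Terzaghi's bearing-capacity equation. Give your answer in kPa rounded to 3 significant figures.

q_ult ≈ 529 kPa

Overburden at base level: q = 17.9 × 1.43 = 25.597 kPa.
Cohesion term c·N_c = 98 × 5.14 = 503.72 kPa; surcharge term q·N_q = 25.597 × 1 = 25.597 kPa.
q_ult = 503.72 + 25.597 = 529.32 kPa.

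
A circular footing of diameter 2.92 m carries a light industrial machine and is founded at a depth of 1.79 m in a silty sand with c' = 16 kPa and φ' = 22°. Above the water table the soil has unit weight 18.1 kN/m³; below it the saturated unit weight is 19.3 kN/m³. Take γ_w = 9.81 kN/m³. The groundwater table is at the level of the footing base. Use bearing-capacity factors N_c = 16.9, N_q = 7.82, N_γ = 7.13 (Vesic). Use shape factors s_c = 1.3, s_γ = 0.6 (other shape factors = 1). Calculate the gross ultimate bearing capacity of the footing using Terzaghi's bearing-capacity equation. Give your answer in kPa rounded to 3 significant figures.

q_ult ≈ 664 kPa

Overburden at base level: q = 18.1 × 1.79 = 32.399 kPa.
Below the base the soil is submerged, so the ½γBN_γ term uses γ' = 19.3 − 9.81 = 9.49 kN/m³.
Cohesion term c·N_c·s_c = 16 × 16.9 × 1.3 = 351.52 kPa; surcharge term q·N_q = 32.399 × 7.82 = 253.36 kPa; self-weight term 0.5·γ·B·N_γ·s_γ = 0.5 × 9.49 × 2.92 × 7.13 × 0.6 = 59.273 kPa.
q_ult = 351.52 + 253.36 + 59.273 = 664.15 kPa.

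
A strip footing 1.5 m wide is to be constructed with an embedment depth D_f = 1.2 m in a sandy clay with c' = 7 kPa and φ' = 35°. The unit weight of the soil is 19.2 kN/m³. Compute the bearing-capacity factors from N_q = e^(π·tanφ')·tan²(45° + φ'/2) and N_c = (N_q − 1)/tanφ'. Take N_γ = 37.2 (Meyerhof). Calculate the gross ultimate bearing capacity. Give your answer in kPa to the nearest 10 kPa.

q_ult ≈ 1630 kPa

tan35° = 0.7002, so N_q = e^(π×0.7002)·tan²(62.5°) = 9.023 × 3.69 = 33.3.
N_c = (33.3 − 1)/tan35° = 46.12.
Overburden at base level: q = 19.2 × 1.2 = 23.04 kPa.
Cohesion term c·N_c = 7 × 46.124 = 322.87 kPa; surcharge term q·N_q = 23.04 × 33.296 = 767.14 kPa; self-weight term 0.5·γ·B·N_γ = 0.5 × 19.2 × 1.5 × 37.2 = 535.68 kPa.
q_ult = 322.87 + 767.14 + 535.68 = 1625.7 kPa.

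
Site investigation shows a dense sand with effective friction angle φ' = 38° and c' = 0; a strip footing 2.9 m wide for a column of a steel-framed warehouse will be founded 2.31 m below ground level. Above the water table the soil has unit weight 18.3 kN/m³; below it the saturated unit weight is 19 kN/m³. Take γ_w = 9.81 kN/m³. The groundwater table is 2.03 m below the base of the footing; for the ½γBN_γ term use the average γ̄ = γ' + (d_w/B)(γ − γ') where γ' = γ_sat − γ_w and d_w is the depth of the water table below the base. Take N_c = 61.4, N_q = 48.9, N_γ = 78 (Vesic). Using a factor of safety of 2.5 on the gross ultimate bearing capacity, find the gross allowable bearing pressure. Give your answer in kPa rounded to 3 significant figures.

q_all ≈ 1530 kPa

Overburden at base level: q = 18.3 × 2.31 = 42.273 kPa.
The water table is 2.03 m below the base (< B = 2.9 m), so the ½γBN_γ term uses γ̄ = γ' + (d_w/B)(γ − γ') = 9.19 + (2.03/2.9)(18.3 − 9.19) = 15.567 kN/m³.
Surcharge term q·N_q = 42.273 × 48.9 = 2067.1 kPa; self-weight term 0.5·γ·B·N_γ = 0.5 × 15.567 × 2.9 × 78 = 1760.6 kPa.
q_ult = 2067.1 + 1760.6 = 3827.8 kPa.
q_all = 3827.8 / 2.5 = 1531.1 kPa.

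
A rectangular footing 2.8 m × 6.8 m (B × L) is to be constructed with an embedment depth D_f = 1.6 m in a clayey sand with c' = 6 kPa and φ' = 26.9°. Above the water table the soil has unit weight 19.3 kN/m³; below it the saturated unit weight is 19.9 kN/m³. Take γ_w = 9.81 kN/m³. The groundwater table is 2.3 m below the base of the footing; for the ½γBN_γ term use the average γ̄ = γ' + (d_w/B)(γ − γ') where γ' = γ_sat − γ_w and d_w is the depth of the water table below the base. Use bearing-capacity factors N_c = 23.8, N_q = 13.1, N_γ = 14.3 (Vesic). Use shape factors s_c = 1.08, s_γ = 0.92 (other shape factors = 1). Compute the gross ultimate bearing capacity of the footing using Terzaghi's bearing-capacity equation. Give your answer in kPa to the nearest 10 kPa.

q_ult ≈ 880 kPa

q = γ·D_f = 19.3 × 1.6 = 30.88 kPa.
γ' = 10.09 kN/m³; averaging over the depth B below the base, γ̄ = γ' + (d_w/B)(γ − γ') = 17.655 kN/m³.
c·N_c·s_c = 6 × 23.8 × 1.08 = 154.22 kPa
q·N_q = 30.88 × 13.1 = 404.53 kPa
0.5·γ·B·N_γ·s_γ = 0.5 × 17.655 × 2.8 × 14.3 × 0.92 = 325.18 kPa
q_ult = 154.22 + 404.53 + 325.18 = 883.94 kPa.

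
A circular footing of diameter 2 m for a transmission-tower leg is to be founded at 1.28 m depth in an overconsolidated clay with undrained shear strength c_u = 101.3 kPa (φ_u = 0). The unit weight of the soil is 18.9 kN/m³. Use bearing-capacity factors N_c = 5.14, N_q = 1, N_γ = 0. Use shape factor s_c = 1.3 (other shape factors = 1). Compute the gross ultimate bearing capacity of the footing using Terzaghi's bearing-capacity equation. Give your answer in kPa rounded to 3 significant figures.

q_ult ≈ 701 kPa

Effective surcharge at the founding depth q = γ·D_f = 18.9 × 1.28 = 24.192 kPa.
q_ult = c·N_c·s_c + q·N_q
     = 101.3 × 5.14 × 1.3 + 24.192 × 1
     = 676.89 + 24.192 = 701.08 kPa.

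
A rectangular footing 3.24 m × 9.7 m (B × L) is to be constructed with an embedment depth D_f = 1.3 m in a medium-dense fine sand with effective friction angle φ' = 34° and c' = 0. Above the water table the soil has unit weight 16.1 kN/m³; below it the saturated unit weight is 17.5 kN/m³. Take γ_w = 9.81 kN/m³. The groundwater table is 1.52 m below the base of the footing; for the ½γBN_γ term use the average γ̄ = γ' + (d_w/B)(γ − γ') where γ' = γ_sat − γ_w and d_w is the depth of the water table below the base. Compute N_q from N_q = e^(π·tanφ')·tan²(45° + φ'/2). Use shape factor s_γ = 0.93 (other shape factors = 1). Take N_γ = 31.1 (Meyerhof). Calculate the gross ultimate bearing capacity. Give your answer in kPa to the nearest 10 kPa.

q_ult ≈ 1160 kPa

tan34° = 0.6745, so N_q = e^(π×0.6745)·tan²(62°) = 8.323 × 3.537 = 29.44.
Overburden at base level: q = 16.1 × 1.3 = 20.93 kPa.
The water table is 1.52 m below the base (< B = 3.24 m), so the ½γBN_γ term uses γ̄ = γ' + (d_w/B)(γ − γ') = 7.69 + (1.52/3.24)(16.1 − 7.69) = 11.635 kN/m³.
Surcharge term q·N_q = 20.93 × 29.44 = 616.17 kPa; self-weight term 0.5·γ·B·N_γ·s_γ = 0.5 × 11.635 × 3.24 × 31.1 × 0.93 = 545.18 kPa.
q_ult = 616.17 + 545.18 = 1161.4 kPa.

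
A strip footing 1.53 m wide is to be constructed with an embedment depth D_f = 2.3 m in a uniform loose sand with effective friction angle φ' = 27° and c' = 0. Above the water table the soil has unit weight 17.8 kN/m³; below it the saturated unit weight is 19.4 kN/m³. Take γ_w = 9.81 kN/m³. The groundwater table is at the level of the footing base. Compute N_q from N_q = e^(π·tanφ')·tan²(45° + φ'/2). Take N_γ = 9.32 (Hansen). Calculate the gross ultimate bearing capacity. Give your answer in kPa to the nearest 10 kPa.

q_ult ≈ 610 kPa

tan27° = 0.5095, so N_q = e^(π×0.5095)·tan²(58.5°) = 4.957 × 2.663 = 13.2.
q = γ·D_f = 17.8 × 2.3 = 40.94 kPa.
For the ½γBN_γ term take γ' = 19.4 − 9.81 = 9.59 kN/m³ (soil below base is submerged).
q·N_q = 40.94 × 13.199 = 540.37 kPa
0.5·γ·B·N_γ = 0.5 × 9.59 × 1.53 × 9.32 = 68.375 kPa
q_ult = 540.37 + 68.375 = 608.75 kPa.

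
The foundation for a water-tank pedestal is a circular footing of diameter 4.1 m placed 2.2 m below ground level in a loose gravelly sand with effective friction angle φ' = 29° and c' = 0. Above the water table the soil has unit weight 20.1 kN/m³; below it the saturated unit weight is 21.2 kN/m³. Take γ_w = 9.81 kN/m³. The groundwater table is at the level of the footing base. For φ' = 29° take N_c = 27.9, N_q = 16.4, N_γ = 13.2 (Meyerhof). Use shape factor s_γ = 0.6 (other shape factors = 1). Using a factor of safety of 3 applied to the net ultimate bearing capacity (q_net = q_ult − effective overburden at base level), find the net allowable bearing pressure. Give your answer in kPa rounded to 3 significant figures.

Effective surcharge at the founding depth q = γ·D_f = 20.1 × 2.2 = 44.22 kPa.
The water table coincides with the base, so in the self-weight term γ → γ' = 11.39 kN/m³.
q_ult = q·N_q + 0.5·γ·B·N_γ·s_γ
     = 44.22 × 16.4 + 0.5 × 11.39 × 4.1 × 13.2 × 0.6
     = 725.21 + 184.93 = 910.14 kPa.
Net ultimate: q_net = 910.14 − 44.22 = 865.92 kPa.
q_all(net) = 865.92 / 3 = 288.64 kPa.

q_all(net) ≈ 289 kPa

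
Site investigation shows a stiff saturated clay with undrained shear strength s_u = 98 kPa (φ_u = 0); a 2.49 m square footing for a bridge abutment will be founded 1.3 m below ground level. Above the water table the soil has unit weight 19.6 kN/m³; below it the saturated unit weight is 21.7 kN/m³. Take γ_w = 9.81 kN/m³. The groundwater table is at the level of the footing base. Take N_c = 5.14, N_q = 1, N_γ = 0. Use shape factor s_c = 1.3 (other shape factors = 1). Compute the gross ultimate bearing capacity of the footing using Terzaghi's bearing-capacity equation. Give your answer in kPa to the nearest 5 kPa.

q = γ·D_f = 19.6 × 1.3 = 25.48 kPa.
c·N_c·s_c = 98 × 5.14 × 1.3 = 654.84 kPa
q·N_q = 25.48 × 1 = 25.48 kPa
q_ult = 654.84 + 25.48 = 680.32 kPa.

q_ult ≈ 680 kPa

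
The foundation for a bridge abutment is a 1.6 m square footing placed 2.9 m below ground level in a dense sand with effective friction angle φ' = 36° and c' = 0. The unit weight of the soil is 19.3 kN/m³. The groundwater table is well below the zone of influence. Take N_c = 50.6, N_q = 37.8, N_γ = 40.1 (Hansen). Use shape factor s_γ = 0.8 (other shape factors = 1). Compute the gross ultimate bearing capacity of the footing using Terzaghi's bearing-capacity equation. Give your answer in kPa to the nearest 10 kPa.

Effective surcharge at the founding depth q = γ·D_f = 19.3 × 2.9 = 55.97 kPa.
q_ult = q·N_q + 0.5·γ·B·N_γ·s_γ
     = 55.97 × 37.8 + 0.5 × 19.3 × 1.6 × 40.1 × 0.8
     = 2115.7 + 495.32 = 2611 kPa.

q_ult ≈ 2610 kPa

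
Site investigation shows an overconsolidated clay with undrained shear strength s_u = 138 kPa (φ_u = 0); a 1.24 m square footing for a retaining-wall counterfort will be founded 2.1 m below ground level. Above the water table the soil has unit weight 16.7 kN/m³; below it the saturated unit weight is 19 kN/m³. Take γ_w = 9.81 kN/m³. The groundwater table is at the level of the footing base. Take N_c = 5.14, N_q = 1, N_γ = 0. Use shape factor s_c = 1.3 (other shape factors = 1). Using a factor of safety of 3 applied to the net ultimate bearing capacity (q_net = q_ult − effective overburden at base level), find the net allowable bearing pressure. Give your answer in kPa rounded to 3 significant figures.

q_all(net) ≈ 307 kPa

q = γ·D_f = 16.7 × 2.1 = 35.07 kPa.
c·N_c·s_c = 138 × 5.14 × 1.3 = 922.12 kPa
q·N_q = 35.07 × 1 = 35.07 kPa
q_ult = 922.12 + 35.07 = 957.19 kPa.
Net ultimate: q_net = 957.19 − 35.07 = 922.12 kPa.
q_all(net) = 922.12 / 3 = 307.37 kPa.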